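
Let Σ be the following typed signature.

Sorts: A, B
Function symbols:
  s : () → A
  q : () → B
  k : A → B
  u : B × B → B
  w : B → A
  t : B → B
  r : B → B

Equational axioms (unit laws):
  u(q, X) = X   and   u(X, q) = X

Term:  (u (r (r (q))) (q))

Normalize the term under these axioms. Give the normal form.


normal form = (r (r (q)))

1. (u (r (r (q))) (q))  →  (r (r (q)))


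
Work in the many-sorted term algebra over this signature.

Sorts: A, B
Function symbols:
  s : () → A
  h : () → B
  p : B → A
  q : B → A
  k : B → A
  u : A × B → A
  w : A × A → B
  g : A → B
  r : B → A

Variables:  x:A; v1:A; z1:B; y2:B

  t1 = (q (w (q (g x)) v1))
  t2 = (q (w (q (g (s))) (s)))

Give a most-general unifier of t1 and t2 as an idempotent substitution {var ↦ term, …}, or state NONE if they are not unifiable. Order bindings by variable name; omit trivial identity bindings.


{v1 ↦ (s), x ↦ (s)}


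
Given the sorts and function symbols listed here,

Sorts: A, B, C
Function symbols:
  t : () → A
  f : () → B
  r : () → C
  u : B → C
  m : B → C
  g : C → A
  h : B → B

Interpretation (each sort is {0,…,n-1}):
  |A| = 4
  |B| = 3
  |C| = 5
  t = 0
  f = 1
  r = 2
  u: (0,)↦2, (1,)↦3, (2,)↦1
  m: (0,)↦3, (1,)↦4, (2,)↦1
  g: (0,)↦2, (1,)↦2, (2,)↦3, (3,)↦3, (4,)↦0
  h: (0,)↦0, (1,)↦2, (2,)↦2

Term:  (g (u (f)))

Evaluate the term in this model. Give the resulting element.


value = 3

  f = 1
  (u (f)) = u(1,) = 3
  (g (u (f))) = g(3,) = 3


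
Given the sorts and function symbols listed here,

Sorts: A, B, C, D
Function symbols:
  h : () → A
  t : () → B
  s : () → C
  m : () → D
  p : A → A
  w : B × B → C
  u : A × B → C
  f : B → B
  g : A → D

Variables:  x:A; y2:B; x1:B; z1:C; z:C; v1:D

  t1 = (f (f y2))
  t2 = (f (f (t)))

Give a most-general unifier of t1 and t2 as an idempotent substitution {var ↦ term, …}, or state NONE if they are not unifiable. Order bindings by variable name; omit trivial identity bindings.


{y2 ↦ (t)}


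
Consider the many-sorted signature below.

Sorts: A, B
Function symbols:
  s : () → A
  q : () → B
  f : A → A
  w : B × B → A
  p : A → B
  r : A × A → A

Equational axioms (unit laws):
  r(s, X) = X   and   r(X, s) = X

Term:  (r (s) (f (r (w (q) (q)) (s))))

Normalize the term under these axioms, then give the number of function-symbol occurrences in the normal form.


size = 4

1. (r (s) (f (r (w (q) (q)) (s))))  →  (f (r (w (q) (q)) (s)))
2. (f (r (w (q) (q)) (s)))  →  (f (w (q) (q)))
normal form: (f (w (q) (q)))


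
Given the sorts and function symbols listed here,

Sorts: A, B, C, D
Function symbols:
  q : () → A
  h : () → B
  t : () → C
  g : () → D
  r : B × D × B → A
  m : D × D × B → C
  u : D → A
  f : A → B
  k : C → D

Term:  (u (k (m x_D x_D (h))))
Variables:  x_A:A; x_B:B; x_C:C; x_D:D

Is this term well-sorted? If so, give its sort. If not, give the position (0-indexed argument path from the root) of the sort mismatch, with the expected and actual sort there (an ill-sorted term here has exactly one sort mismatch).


      x_D : D
      x_D : D
      (h) : B
    (m x_D x_D (h)) : C
  (k (m x_D x_D (h))) : D
(u (k (m x_D x_D (h)))) : A

well-sorted; sort = A


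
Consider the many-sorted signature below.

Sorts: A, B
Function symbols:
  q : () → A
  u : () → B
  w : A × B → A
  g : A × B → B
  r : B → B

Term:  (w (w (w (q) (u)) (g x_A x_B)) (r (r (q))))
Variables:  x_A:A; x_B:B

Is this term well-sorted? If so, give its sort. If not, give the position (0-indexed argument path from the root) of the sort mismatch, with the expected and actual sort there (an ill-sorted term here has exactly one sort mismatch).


      (q) : A
      (u) : B
    (w (q) (u)) : A
      x_A : A
      x_B : B
    (g x_A x_B) : B
  (w (w (q) (u)) (g x_A x_B)) : A
      (q) : A
    (r (q)) : ✗ arg 0 at [1, 0, 0] has sort A, expected B

ill-sorted at position [1, 0, 0]: expected B, got A


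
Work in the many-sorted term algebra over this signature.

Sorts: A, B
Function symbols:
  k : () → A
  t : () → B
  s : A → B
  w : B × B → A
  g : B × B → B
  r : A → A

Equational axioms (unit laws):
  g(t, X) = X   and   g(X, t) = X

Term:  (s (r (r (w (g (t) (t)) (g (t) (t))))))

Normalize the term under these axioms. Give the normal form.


normal form = (s (r (r (w (t) (t)))))

1. (s (r (r (w (g (t) (t)) (g (t) (t))))))  →  (s (r (r (w (t) (g (t) (t))))))
2. (s (r (r (w (t) (g (t) (t))))))  →  (s (r (r (w (t) (t)))))


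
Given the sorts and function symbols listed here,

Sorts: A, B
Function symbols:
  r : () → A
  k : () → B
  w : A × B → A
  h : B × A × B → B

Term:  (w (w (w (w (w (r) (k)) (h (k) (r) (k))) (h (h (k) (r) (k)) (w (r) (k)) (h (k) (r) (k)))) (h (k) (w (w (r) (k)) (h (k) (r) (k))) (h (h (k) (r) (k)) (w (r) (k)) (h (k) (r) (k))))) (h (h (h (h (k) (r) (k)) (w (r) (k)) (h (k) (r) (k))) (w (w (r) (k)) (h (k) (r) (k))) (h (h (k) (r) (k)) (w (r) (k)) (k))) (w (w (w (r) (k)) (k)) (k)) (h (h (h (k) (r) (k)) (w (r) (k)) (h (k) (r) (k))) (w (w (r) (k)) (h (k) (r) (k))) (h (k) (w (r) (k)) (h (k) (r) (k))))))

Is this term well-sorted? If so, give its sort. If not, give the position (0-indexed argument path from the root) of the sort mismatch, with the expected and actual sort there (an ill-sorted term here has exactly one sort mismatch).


          (r) : A
          (k) : B
        (w (r) (k)) : A
          (k) : B
          (r) : A
          (k) : B
        (h (k) (r) (k)) : B
      (w (w (r) (k)) (h (k) (r) (k))) : A
          (k) : B
          (r) : A
          (k) : B
        (h (k) (r) (k)) : B
          (r) : A
          (k) : B
        (w (r) (k)) : A
          (k) : B
          (r) : A
          (k) : B
        (h (k) (r) (k)) : B
      (h (h (k) (r) (k)) (w (r) (k)) (h (k) (r) (k))) : B
    (w (w (w (r) (k)) (h (k) (r) (k))) (h (h (k) (r) (k)) (w (r) (k)) (h (k) (r) (k)))) : A
      (k) : B
          (r) : A
          (k) : B
        (w (r) (k)) : A
          (k) : B
          (r) : A
          (k) : B
        (h (k) (r) (k)) : B
      (w (w (r) (k)) (h (k) (r) (k))) : A
          (k) : B
          (r) : A
          (k) : B
        (h (k) (r) (k)) : B
          (r) : A
          (k) : B
        (w (r) (k)) : A
          (k) : B
          (r) : A
          (k) : B
        (h (k) (r) (k)) : B
      (h (h (k) (r) (k)) (w (r) (k)) (h (k) (r) (k))) : B
    (h (k) (w (w (r) (k)) (h (k) (r) (k))) (h (h (k) (r) (k)) (w (r) (k)) (h (k) (r) (k)))) : B
  (w (w (w (w (r) (k)) (h (k) (r) (k))) (h (h (k) (r) (k)) (w (r) (k)) (h (k) (r) (k)))) (h (k) (w (w (r) (k)) (h (k) (r) (k))) (h (h (k) (r) (k)) (w (r) (k)) (h (k) (r) (k))))) : A
          (k) : B
          (r) : A
          (k) : B
        (h (k) (r) (k)) : B
          (r) : A
          (k) : B
        (w (r) (k)) : A
          (k) : B
          (r) : A
          (k) : B
        (h (k) (r) (k)) : B
      (h (h (k) (r) (k)) (w (r) (k)) (h (k) (r) (k))) : B
          (r) : A
          (k) : B
        (w (r) (k)) : A
          (k) : B
          (r) : A
          (k) : B
        (h (k) (r) (k)) : B
      (w (w (r) (k)) (h (k) (r) (k))) : A
          (k) : B
          (r) : A
          (k) : B
        (h (k) (r) (k)) : B
          (r) : A
          (k) : B
        (w (r) (k)) : A
        (k) : B
      (h (h (k) (r) (k)) (w (r) (k)) (k)) : B
    (h (h (h (k) (r) (k)) (w (r) (k)) (h (k) (r) (k))) (w (w (r) (k)) (h (k) (r) (k))) (h (h (k) (r) (k)) (w (r) (k)) (k))) : B
          (r) : A
          (k) : B
        (w (r) (k)) : A
        (k) : B
      (w (w (r) (k)) (k)) : A
      (k) : B
    (w (w (w (r) (k)) (k)) (k)) : A
          (k) : B
          (r) : A
          (k) : B
        (h (k) (r) (k)) : B
          (r) : A
          (k) : B
        (w (r) (k)) : A
          (k) : B
          (r) : A
          (k) : B
        (h (k) (r) (k)) : B
      (h (h (k) (r) (k)) (w (r) (k)) (h (k) (r) (k))) : B
          (r) : A
          (k) : B
        (w (r) (k)) : A
          (k) : B
          (r) : A
          (k) : B
        (h (k) (r) (k)) : B
      (w (w (r) (k)) (h (k) (r) (k))) : A
        (k) : B
          (r) : A
          (k) : B
        (w (r) (k)) : A
          (k) : B
          (r) : A
          (k) : B
        (h (k) (r) (k)) : B
      (h (k) (w (r) (k)) (h (k) (r) (k))) : B
    (h (h (h (k) (r) (k)) (w (r) (k)) (h (k) (r) (k))) (w (w (r) (k)) (h (k) (r) (k))) (h (k) (w (r) (k)) (h (k) (r) (k)))) : B
  (h (h (h (h (k) (r) (k)) (w (r) (k)) (h (k) (r) (k))) (w (w (r) (k)) (h (k) (r) (k))) (h (h (k) (r) (k)) (w (r) (k)) (k))) (w (w (w (r) (k)) (k)) (k)) (h (h (h (k) (r) (k)) (w (r) (k)) (h (k) (r) (k))) (w (w (r) (k)) (h (k) (r) (k))) (h (k) (w (r) (k)) (h (k) (r) (k))))) : B
(w (w (w (w (w (r) (k)) (h (k) (r) (k))) (h (h (k) (r) (k)) (w (r) (k)) (h (k) (r) (k)))) (h (k) (w (w (r) (k)) (h (k) (r) (k))) (h (h (k) (r) (k)) (w (r) (k)) (h (k) (r) (k))))) (h (h (h (h (k) (r) (k)) (w (r) (k)) (h (k) (r) (k))) (w (w (r) (k)) (h (k) (r) (k))) (h (h (k) (r) (k)) (w (r) (k)) (k))) (w (w (w (r) (k)) (k)) (k)) (h (h (h (k) (r) (k)) (w (r) (k)) (h (k) (r) (k))) (w (w (r) (k)) (h (k) (r) (k))) (h (k) (w (r) (k)) (h (k) (r) (k)))))) : A

well-sorted; sort = A


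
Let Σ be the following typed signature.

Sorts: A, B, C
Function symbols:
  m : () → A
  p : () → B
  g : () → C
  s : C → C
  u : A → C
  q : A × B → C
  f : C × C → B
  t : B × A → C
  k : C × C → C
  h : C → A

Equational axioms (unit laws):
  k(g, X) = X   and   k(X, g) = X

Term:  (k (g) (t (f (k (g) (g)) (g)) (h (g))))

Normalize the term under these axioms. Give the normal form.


normal form = (t (f (g) (g)) (h (g)))

1. (k (g) (t (f (k (g) (g)) (g)) (h (g))))  →  (t (f (k (g) (g)) (g)) (h (g)))
2. (t (f (k (g) (g)) (g)) (h (g)))  →  (t (f (g) (g)) (h (g)))


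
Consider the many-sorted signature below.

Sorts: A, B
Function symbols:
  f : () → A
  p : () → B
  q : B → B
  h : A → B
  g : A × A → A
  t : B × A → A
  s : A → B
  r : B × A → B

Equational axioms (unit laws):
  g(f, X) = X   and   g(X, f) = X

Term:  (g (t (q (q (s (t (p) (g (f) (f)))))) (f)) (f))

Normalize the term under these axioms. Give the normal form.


1. (g (t (q (q (s (t (p) (g (f) (f)))))) (f)) (f))  →  (t (q (q (s (t (p) (g (f) (f)))))) (f))
2. (t (q (q (s (t (p) (g (f) (f)))))) (f))  →  (t (q (q (s (t (p) (f))))) (f))

normal form = (t (q (q (s (t (p) (f))))) (f))


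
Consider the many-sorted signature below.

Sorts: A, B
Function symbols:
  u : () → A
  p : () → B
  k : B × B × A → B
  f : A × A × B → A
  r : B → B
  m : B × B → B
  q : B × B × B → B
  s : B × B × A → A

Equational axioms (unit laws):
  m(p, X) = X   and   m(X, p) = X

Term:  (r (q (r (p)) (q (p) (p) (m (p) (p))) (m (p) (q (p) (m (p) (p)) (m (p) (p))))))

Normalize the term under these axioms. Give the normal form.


normal form = (r (q (r (p)) (q (p) (p) (p)) (q (p) (p) (p))))

1. (r (q (r (p)) (q (p) (p) (m (p) (p))) (m (p) (q (p) (m (p) (p)) (m (p) (p))))))  →  (r (q (r (p)) (q (p) (p) (p)) (m (p) (q (p) (m (p) (p)) (m (p) (p))))))
2. (r (q (r (p)) (q (p) (p) (p)) (m (p) (q (p) (m (p) (p)) (m (p) (p))))))  →  (r (q (r (p)) (q (p) (p) (p)) (q (p) (m (p) (p)) (m (p) (p)))))
3. (r (q (r (p)) (q (p) (p) (p)) (q (p) (m (p) (p)) (m (p) (p)))))  →  (r (q (r (p)) (q (p) (p) (p)) (q (p) (p) (m (p) (p)))))
4. (r (q (r (p)) (q (p) (p) (p)) (q (p) (p) (m (p) (p)))))  →  (r (q (r (p)) (q (p) (p) (p)) (q (p) (p) (p))))


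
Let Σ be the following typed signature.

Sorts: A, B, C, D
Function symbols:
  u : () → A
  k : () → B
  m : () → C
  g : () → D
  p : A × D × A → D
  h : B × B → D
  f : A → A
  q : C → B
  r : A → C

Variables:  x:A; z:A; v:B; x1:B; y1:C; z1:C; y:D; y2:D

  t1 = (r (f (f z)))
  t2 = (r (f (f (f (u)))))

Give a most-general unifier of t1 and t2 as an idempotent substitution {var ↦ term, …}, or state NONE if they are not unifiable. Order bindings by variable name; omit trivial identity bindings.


{z ↦ (f (u))}


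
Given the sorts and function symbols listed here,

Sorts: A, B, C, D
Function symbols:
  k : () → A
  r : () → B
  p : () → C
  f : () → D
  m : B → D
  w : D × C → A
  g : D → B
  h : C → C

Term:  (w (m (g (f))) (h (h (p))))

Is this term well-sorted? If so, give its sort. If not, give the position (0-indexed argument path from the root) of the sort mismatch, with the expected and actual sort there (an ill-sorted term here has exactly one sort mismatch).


      (f) : D
    (g (f)) : B
  (m (g (f))) : D
      (p) : C
    (h (p)) : C
  (h (h (p))) : C
(w (m (g (f))) (h (h (p)))) : A

well-sorted; sort = A


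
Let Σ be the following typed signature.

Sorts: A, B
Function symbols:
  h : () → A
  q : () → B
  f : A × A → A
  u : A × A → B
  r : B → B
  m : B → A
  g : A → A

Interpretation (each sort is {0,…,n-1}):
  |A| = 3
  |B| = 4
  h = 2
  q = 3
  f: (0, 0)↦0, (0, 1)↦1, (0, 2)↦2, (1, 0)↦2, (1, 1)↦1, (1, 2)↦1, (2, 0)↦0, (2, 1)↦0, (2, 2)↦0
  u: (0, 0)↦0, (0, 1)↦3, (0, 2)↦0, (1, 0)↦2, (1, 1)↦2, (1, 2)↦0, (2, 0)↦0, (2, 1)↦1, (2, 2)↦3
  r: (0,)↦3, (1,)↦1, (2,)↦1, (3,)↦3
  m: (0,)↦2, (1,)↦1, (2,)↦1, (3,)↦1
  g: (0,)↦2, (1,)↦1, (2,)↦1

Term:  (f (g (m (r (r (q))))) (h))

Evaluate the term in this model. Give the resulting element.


  q = 3
  (r (q)) = r(3,) = 3
  (r (r (q))) = r(3,) = 3
  (m (r (r (q)))) = m(3,) = 1
  (g (m (r (r (q))))) = g(1,) = 1
  h = 2
  (f (g (m (r (r (q))))) (h)) = f(1, 2) = 1

value = 1


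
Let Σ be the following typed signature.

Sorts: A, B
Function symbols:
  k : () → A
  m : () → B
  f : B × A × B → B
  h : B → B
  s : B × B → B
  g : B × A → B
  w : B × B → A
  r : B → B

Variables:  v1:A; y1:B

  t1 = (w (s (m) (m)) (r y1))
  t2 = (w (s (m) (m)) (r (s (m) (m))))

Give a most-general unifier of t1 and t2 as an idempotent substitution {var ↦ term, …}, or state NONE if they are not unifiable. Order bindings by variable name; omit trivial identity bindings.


{y1 ↦ (s (m) (m))}


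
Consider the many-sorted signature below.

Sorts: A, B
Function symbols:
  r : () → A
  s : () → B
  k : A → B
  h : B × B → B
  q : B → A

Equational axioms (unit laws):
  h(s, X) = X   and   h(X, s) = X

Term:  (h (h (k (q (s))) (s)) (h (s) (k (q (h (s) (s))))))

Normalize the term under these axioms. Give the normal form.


normal form = (h (k (q (s))) (k (q (s))))

1. (h (h (k (q (s))) (s)) (h (s) (k (q (h (s) (s))))))  →  (h (k (q (s))) (h (s) (k (q (h (s) (s))))))
2. (h (k (q (s))) (h (s) (k (q (h (s) (s))))))  →  (h (k (q (s))) (k (q (h (s) (s)))))
3. (h (k (q (s))) (k (q (h (s) (s)))))  →  (h (k (q (s))) (k (q (s))))


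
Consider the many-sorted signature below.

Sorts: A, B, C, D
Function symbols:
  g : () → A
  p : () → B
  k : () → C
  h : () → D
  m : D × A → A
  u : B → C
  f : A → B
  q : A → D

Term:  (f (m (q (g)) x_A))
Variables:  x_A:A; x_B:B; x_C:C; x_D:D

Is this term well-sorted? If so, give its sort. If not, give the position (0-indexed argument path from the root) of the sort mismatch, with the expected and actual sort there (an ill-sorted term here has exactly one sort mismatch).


      (g) : A
    (q (g)) : D
    x_A : A
  (m (q (g)) x_A) : A
(f (m (q (g)) x_A)) : B

well-sorted; sort = B


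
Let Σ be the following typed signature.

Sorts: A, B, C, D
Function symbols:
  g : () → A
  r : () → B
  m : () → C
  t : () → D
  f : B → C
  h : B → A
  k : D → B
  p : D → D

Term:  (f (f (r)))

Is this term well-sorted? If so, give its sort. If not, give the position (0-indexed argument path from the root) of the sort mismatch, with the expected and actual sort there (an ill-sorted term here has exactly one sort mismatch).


    (r) : B
  (f (r)) : C
(f (f (r))) : ✗ arg 0 at [0] has sort C, expected B

ill-sorted at position [0]: expected B, got C


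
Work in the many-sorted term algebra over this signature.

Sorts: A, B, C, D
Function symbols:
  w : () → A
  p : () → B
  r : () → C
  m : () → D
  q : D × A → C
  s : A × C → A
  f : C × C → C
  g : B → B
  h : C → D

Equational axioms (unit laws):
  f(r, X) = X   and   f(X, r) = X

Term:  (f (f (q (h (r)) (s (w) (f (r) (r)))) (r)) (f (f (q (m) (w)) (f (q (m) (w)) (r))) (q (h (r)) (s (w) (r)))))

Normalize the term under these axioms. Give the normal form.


normal form = (f (q (h (r)) (s (w) (r))) (f (f (q (m) (w)) (q (m) (w))) (q (h (r)) (s (w) (r)))))

1. (f (f (q (h (r)) (s (w) (f (r) (r)))) (r)) (f (f (q (m) (w)) (f (q (m) (w)) (r))) (q (h (r)) (s (w) (r)))))  →  (f (q (h (r)) (s (w) (f (r) (r)))) (f (f (q (m) (w)) (f (q (m) (w)) (r))) (q (h (r)) (s (w) (r)))))
2. (f (q (h (r)) (s (w) (f (r) (r)))) (f (f (q (m) (w)) (f (q (m) (w)) (r))) (q (h (r)) (s (w) (r)))))  →  (f (q (h (r)) (s (w) (r))) (f (f (q (m) (w)) (f (q (m) (w)) (r))) (q (h (r)) (s (w) (r)))))
3. (f (q (h (r)) (s (w) (r))) (f (f (q (m) (w)) (f (q (m) (w)) (r))) (q (h (r)) (s (w) (r)))))  →  (f (q (h (r)) (s (w) (r))) (f (f (q (m) (w)) (q (m) (w))) (q (h (r)) (s (w) (r)))))


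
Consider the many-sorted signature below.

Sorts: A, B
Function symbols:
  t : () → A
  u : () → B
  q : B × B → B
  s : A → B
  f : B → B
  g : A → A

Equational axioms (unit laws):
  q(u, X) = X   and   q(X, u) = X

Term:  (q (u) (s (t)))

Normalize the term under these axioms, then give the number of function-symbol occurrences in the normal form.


1. (q (u) (s (t)))  →  (s (t))
normal form: (s (t))

size = 2


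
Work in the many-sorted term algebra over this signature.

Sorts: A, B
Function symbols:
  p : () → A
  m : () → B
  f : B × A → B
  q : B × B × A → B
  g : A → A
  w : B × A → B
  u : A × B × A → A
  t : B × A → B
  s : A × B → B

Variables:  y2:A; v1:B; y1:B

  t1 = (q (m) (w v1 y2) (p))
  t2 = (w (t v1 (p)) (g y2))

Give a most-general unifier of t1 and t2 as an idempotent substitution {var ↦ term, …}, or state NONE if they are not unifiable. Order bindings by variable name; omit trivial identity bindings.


head clash or occurs-check failure — not unifiable

NONE (not unifiable)


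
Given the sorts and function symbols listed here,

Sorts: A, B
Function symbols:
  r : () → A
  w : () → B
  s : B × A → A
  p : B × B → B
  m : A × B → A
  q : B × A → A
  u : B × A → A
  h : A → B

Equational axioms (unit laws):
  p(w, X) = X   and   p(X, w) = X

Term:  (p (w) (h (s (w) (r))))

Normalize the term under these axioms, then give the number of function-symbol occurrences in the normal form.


1. (p (w) (h (s (w) (r))))  →  (h (s (w) (r)))
normal form: (h (s (w) (r)))

size = 4


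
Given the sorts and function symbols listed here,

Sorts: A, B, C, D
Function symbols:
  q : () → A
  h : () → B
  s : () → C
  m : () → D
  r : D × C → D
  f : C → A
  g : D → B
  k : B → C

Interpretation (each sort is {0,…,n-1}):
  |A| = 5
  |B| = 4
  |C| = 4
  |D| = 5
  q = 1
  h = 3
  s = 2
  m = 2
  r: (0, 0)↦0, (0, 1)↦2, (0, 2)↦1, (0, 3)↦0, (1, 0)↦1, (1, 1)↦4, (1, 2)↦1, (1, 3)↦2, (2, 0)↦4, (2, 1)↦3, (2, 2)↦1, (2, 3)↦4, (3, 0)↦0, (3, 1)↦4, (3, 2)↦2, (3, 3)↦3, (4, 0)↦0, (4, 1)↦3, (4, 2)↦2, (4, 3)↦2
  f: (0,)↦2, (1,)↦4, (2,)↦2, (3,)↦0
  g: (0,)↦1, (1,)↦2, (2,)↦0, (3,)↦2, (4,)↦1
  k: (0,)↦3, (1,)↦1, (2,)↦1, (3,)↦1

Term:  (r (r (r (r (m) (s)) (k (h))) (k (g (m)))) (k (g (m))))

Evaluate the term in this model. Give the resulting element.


value = 4

  m = 2
  s = 2
  (r (m) (s)) = r(2, 2) = 1
  h = 3
  (k (h)) = k(3,) = 1
  (r (r (m) (s)) (k (h))) = r(1, 1) = 4
  m = 2
  (g (m)) = g(2,) = 0
  (k (g (m))) = k(0,) = 3
  (r (r (r (m) (s)) (k (h))) (k (g (m)))) = r(4, 3) = 2
  m = 2
  (g (m)) = g(2,) = 0
  (k (g (m))) = k(0,) = 3
  (r (r (r (r (m) (s)) (k (h))) (k (g (m)))) (k (g (m)))) = r(2, 3) = 4


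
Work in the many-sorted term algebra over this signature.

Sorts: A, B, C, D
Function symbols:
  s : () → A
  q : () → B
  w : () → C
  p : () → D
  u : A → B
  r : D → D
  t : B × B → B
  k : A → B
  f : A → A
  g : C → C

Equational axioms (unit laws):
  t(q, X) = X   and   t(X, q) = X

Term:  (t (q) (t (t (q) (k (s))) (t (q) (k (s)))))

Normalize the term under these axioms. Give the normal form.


1. (t (q) (t (t (q) (k (s))) (t (q) (k (s)))))  →  (t (t (q) (k (s))) (t (q) (k (s))))
2. (t (t (q) (k (s))) (t (q) (k (s))))  →  (t (k (s)) (t (q) (k (s))))
3. (t (k (s)) (t (q) (k (s))))  →  (t (k (s)) (k (s)))

normal form = (t (k (s)) (k (s)))


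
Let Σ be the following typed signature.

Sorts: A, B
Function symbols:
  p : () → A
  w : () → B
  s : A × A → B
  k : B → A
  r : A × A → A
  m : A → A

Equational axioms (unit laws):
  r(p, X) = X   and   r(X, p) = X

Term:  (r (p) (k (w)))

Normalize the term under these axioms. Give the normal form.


1. (r (p) (k (w)))  →  (k (w))

normal form = (k (w))


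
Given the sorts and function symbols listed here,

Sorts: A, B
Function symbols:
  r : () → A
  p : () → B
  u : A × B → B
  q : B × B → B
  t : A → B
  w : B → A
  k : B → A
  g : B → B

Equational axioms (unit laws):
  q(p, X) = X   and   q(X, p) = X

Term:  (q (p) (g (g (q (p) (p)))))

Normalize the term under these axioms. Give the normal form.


normal form = (g (g (p)))

1. (q (p) (g (g (q (p) (p)))))  →  (g (g (q (p) (p))))
2. (g (g (q (p) (p))))  →  (g (g (p)))


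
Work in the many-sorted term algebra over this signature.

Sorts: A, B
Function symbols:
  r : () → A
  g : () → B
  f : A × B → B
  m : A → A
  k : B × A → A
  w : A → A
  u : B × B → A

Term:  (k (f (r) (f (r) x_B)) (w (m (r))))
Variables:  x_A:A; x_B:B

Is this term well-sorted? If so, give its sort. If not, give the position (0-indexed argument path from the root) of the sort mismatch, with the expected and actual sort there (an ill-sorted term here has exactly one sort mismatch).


    (r) : A
      (r) : A
      x_B : B
    (f (r) x_B) : B
  (f (r) (f (r) x_B)) : B
      (r) : A
    (m (r)) : A
  (w (m (r))) : A
(k (f (r) (f (r) x_B)) (w (m (r)))) : A

well-sorted; sort = A


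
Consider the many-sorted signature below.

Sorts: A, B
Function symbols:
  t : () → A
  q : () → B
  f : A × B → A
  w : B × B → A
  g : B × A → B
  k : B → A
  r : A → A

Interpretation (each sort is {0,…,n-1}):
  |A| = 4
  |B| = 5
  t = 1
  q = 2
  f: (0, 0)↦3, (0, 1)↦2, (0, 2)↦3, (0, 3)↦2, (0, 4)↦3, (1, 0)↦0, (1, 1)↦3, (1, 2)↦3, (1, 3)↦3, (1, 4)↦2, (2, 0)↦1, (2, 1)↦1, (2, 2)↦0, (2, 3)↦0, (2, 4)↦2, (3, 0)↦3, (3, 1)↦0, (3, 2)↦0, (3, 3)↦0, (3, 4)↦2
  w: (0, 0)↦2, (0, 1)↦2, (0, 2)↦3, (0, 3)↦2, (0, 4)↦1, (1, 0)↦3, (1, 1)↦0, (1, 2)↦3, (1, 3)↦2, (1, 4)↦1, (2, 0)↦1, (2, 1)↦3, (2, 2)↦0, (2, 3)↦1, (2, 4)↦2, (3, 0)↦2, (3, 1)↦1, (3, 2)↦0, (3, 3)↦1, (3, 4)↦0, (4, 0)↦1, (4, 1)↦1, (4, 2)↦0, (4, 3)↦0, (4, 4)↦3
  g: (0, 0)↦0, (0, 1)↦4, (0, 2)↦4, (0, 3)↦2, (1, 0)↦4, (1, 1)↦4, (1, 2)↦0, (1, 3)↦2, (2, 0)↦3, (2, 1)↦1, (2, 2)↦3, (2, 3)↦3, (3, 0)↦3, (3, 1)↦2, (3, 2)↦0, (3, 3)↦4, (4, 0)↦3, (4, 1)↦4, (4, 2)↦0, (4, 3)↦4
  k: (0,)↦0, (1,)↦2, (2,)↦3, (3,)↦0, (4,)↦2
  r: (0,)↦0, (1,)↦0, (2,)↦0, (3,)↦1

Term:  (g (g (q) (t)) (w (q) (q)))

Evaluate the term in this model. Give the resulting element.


value = 4

  q = 2
  t = 1
  (g (q) (t)) = g(2, 1) = 1
  q = 2
  q = 2
  (w (q) (q)) = w(2, 2) = 0
  (g (g (q) (t)) (w (q) (q))) = g(1, 0) = 4


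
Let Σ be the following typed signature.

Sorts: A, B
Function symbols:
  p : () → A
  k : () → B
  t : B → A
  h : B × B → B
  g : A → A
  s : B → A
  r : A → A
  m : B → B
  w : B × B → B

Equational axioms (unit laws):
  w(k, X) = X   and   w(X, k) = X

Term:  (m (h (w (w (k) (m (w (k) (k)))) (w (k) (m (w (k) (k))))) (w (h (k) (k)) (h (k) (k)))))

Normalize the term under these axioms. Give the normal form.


1. (m (h (w (w (k) (m (w (k) (k)))) (w (k) (m (w (k) (k))))) (w (h (k) (k)) (h (k) (k)))))  →  (m (h (w (m (w (k) (k))) (w (k) (m (w (k) (k))))) (w (h (k) (k)) (h (k) (k)))))
2. (m (h (w (m (w (k) (k))) (w (k) (m (w (k) (k))))) (w (h (k) (k)) (h (k) (k)))))  →  (m (h (w (m (k)) (w (k) (m (w (k) (k))))) (w (h (k) (k)) (h (k) (k)))))
3. (m (h (w (m (k)) (w (k) (m (w (k) (k))))) (w (h (k) (k)) (h (k) (k)))))  →  (m (h (w (m (k)) (m (w (k) (k)))) (w (h (k) (k)) (h (k) (k)))))
4. (m (h (w (m (k)) (m (w (k) (k)))) (w (h (k) (k)) (h (k) (k)))))  →  (m (h (w (m (k)) (m (k))) (w (h (k) (k)) (h (k) (k)))))

normal form = (m (h (w (m (k)) (m (k))) (w (h (k) (k)) (h (k) (k)))))


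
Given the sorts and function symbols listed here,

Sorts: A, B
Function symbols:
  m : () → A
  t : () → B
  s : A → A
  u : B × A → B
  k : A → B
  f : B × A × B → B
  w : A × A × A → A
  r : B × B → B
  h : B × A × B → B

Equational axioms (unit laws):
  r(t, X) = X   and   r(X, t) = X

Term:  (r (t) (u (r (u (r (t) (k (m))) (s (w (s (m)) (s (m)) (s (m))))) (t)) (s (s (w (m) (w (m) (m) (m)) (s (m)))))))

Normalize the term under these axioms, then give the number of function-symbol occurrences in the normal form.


size = 22

1. (r (t) (u (r (u (r (t) (k (m))) (s (w (s (m)) (s (m)) (s (m))))) (t)) (s (s (w (m) (w (m) (m) (m)) (s (m)))))))  →  (u (r (u (r (t) (k (m))) (s (w (s (m)) (s (m)) (s (m))))) (t)) (s (s (w (m) (w (m) (m) (m)) (s (m))))))
2. (u (r (u (r (t) (k (m))) (s (w (s (m)) (s (m)) (s (m))))) (t)) (s (s (w (m) (w (m) (m) (m)) (s (m))))))  →  (u (u (r (t) (k (m))) (s (w (s (m)) (s (m)) (s (m))))) (s (s (w (m) (w (m) (m) (m)) (s (m))))))
3. (u (u (r (t) (k (m))) (s (w (s (m)) (s (m)) (s (m))))) (s (s (w (m) (w (m) (m) (m)) (s (m))))))  →  (u (u (k (m)) (s (w (s (m)) (s (m)) (s (m))))) (s (s (w (m) (w (m) (m) (m)) (s (m))))))
normal form: (u (u (k (m)) (s (w (s (m)) (s (m)) (s (m))))) (s (s (w (m) (w (m) (m) (m)) (s (m))))))


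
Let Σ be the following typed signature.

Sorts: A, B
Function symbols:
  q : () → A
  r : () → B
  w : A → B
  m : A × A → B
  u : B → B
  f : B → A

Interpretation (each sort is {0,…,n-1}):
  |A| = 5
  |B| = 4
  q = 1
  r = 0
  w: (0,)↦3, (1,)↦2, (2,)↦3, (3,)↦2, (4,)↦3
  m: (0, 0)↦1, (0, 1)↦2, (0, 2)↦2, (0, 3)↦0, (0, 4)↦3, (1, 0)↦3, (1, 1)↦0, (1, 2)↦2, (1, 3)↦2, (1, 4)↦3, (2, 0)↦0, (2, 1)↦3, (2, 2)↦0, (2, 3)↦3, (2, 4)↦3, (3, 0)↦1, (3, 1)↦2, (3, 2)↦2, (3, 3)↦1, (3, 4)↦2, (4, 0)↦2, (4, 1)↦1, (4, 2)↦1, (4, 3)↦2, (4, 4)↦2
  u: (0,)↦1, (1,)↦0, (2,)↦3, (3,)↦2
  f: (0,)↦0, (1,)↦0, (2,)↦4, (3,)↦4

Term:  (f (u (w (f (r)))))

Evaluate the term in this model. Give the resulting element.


value = 4

  r = 0
  (f (r)) = f(0,) = 0
  (w (f (r))) = w(0,) = 3
  (u (w (f (r)))) = u(3,) = 2
  (f (u (w (f (r))))) = f(2,) = 4


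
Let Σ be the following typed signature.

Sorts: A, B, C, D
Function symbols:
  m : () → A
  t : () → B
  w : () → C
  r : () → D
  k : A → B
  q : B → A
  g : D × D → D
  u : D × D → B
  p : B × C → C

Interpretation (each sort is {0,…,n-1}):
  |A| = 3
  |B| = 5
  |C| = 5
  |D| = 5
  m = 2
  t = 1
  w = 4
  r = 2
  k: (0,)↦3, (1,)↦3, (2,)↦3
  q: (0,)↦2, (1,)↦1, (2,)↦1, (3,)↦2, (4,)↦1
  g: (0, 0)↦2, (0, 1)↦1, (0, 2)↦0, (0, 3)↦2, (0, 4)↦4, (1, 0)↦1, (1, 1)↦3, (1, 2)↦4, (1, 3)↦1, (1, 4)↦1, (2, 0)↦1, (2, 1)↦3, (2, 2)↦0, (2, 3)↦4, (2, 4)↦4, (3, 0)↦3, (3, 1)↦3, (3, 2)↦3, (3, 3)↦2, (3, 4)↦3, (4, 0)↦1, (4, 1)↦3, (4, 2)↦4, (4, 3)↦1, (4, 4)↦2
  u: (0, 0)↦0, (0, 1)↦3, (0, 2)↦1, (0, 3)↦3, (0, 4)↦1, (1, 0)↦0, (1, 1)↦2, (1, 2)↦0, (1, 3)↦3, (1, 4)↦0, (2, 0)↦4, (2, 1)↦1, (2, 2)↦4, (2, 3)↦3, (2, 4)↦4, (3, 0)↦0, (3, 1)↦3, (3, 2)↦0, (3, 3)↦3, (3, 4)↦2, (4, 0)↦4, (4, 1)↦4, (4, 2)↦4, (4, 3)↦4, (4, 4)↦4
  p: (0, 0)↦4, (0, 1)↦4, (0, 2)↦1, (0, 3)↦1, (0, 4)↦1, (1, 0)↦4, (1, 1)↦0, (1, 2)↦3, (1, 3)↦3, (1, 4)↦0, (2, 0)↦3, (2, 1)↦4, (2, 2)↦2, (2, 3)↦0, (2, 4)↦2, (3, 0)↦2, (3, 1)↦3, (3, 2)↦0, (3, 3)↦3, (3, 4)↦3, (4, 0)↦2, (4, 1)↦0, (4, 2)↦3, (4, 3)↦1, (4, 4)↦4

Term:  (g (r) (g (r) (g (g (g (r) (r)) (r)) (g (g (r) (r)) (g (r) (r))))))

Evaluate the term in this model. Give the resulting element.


value = 3

  r = 2
  r = 2
  r = 2
  r = 2
  (g (r) (r)) = g(2, 2) = 0
  r = 2
  (g (g (r) (r)) (r)) = g(0, 2) = 0
  r = 2
  r = 2
  (g (r) (r)) = g(2, 2) = 0
  r = 2
  r = 2
  (g (r) (r)) = g(2, 2) = 0
  (g (g (r) (r)) (g (r) (r))) = g(0, 0) = 2
  (g (g (g (r) (r)) (r)) (g (g (r) (r)) (g (r) (r)))) = g(0, 2) = 0
  (g (r) (g (g (g (r) (r)) (r)) (g (g (r) (r)) (g (r) (r))))) = g(2, 0) = 1
  (g (r) (g (r) (g (g (g (r) (r)) (r)) (g (g (r) (r)) (g (r) (r)))))) = g(2, 1) = 3


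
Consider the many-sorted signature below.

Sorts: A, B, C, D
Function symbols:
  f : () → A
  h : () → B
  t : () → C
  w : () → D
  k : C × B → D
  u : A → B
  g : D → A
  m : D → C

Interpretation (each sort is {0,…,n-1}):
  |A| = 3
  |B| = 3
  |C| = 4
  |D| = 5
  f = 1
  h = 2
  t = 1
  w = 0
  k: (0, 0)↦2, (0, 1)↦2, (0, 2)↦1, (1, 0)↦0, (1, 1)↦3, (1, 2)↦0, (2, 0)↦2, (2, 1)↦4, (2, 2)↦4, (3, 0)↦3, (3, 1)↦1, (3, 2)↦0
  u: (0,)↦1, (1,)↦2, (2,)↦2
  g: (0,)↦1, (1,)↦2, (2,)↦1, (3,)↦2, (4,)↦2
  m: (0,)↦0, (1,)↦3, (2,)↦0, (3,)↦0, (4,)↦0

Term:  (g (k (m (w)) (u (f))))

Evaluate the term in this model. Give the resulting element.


value = 2

  w = 0
  (m (w)) = m(0,) = 0
  f = 1
  (u (f)) = u(1,) = 2
  (k (m (w)) (u (f))) = k(0, 2) = 1
  (g (k (m (w)) (u (f)))) = g(1,) = 2


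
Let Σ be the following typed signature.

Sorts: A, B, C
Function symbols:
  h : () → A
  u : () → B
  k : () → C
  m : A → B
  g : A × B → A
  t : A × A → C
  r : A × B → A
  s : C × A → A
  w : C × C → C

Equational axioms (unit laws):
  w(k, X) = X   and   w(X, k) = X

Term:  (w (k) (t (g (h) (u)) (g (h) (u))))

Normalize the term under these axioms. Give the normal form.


1. (w (k) (t (g (h) (u)) (g (h) (u))))  →  (t (g (h) (u)) (g (h) (u)))

normal form = (t (g (h) (u)) (g (h) (u)))


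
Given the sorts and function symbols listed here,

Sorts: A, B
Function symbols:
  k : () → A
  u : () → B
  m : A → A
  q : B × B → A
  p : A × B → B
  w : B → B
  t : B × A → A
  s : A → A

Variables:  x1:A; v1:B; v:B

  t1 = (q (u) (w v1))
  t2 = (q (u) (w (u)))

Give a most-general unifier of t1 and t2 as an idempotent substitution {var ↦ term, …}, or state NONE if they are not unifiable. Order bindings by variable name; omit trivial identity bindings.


{v1 ↦ (u)}


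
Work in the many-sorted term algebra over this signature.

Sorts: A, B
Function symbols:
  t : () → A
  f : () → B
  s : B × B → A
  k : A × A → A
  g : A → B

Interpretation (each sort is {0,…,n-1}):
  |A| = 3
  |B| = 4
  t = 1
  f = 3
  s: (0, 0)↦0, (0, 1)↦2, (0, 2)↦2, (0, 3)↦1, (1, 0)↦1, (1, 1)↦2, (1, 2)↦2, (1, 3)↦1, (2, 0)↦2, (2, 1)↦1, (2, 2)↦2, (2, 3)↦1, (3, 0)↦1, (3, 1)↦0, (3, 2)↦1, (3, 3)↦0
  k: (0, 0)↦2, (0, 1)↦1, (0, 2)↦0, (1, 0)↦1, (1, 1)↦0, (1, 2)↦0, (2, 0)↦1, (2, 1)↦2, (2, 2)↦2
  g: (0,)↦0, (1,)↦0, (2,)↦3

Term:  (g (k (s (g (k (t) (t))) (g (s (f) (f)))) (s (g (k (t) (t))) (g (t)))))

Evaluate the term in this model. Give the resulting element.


  t = 1
  t = 1
  (k (t) (t)) = k(1, 1) = 0
  (g (k (t) (t))) = g(0,) = 0
  f = 3
  f = 3
  (s (f) (f)) = s(3, 3) = 0
  (g (s (f) (f))) = g(0,) = 0
  (s (g (k (t) (t))) (g (s (f) (f)))) = s(0, 0) = 0
  t = 1
  t = 1
  (k (t) (t)) = k(1, 1) = 0
  (g (k (t) (t))) = g(0,) = 0
  t = 1
  (g (t)) = g(1,) = 0
  (s (g (k (t) (t))) (g (t))) = s(0, 0) = 0
  (k (s (g (k (t) (t))) (g (s (f) (f)))) (s (g (k (t) (t))) (g (t)))) = k(0, 0) = 2
  (g (k (s (g (k (t) (t))) (g (s (f) (f)))) (s (g (k (t) (t))) (g (t))))) = g(2,) = 3

value = 3


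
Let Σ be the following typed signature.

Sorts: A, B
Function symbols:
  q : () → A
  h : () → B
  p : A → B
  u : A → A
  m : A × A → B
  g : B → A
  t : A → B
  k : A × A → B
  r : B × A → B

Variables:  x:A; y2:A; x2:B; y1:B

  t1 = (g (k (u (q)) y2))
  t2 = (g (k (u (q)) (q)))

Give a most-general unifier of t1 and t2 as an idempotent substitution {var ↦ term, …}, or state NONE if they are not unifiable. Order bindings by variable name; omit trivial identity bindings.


{y2 ↦ (q)}


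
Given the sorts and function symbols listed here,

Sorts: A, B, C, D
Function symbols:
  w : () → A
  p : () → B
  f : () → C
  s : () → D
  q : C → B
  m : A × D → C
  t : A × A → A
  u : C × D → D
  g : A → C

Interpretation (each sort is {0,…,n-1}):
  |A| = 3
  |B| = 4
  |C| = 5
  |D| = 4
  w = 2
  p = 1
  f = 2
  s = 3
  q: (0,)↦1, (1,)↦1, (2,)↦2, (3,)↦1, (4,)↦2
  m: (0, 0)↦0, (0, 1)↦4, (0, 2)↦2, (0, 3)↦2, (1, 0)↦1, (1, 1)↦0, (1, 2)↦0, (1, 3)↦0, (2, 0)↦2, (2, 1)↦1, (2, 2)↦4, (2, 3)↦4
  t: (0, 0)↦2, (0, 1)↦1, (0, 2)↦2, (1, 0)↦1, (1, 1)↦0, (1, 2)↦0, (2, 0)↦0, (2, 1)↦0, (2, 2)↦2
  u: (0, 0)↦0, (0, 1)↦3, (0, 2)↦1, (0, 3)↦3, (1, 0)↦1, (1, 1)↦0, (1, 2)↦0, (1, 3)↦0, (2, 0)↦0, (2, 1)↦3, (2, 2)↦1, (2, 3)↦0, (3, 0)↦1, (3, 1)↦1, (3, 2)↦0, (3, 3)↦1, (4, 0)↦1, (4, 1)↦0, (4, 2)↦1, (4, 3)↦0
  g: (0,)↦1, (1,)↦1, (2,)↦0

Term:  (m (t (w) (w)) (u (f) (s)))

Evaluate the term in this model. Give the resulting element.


value = 2

  w = 2
  w = 2
  (t (w) (w)) = t(2, 2) = 2
  f = 2
  s = 3
  (u (f) (s)) = u(2, 3) = 0
  (m (t (w) (w)) (u (f) (s))) = m(2, 0) = 2


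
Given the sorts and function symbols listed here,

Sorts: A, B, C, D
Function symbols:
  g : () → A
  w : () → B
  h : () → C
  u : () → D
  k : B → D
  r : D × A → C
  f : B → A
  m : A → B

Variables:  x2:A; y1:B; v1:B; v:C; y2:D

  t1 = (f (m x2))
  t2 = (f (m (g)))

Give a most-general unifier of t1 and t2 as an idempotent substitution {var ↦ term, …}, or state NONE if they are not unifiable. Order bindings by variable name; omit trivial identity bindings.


{x2 ↦ (g)}


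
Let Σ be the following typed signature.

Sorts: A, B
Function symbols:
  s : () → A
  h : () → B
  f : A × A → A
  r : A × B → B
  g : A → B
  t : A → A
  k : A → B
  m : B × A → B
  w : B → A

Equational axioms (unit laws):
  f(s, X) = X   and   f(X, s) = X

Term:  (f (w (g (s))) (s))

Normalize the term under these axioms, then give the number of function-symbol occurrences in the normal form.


size = 3

1. (f (w (g (s))) (s))  →  (w (g (s)))
normal form: (w (g (s)))


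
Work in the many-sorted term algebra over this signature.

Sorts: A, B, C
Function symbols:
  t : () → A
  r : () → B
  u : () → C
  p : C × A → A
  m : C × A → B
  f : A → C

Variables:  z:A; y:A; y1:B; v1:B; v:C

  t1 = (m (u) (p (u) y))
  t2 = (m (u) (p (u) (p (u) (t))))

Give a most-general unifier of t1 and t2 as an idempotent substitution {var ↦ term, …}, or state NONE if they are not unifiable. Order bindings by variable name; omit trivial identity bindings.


{y ↦ (p (u) (t))}


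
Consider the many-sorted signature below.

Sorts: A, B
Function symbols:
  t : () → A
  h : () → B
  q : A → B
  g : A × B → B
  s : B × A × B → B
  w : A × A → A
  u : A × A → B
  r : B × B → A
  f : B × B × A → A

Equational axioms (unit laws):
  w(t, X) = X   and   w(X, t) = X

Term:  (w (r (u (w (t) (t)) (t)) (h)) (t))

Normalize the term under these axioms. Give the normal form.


1. (w (r (u (w (t) (t)) (t)) (h)) (t))  →  (r (u (w (t) (t)) (t)) (h))
2. (r (u (w (t) (t)) (t)) (h))  →  (r (u (t) (t)) (h))

normal form = (r (u (t) (t)) (h))


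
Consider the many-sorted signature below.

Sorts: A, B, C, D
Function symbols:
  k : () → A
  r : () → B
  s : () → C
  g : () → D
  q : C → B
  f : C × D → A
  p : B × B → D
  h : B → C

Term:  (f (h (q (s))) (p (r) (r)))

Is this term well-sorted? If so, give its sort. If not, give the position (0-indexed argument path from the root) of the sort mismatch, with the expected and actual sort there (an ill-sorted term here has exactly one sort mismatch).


      (s) : C
    (q (s)) : B
  (h (q (s))) : C
    (r) : B
    (r) : B
  (p (r) (r)) : D
(f (h (q (s))) (p (r) (r))) : A

well-sorted; sort = A


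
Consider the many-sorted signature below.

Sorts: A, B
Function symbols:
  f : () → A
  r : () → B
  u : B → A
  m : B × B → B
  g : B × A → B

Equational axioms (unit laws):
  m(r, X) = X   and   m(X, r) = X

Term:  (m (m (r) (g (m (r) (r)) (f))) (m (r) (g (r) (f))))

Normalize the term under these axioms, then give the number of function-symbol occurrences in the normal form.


size = 7

1. (m (m (r) (g (m (r) (r)) (f))) (m (r) (g (r) (f))))  →  (m (g (m (r) (r)) (f)) (m (r) (g (r) (f))))
2. (m (g (m (r) (r)) (f)) (m (r) (g (r) (f))))  →  (m (g (r) (f)) (m (r) (g (r) (f))))
3. (m (g (r) (f)) (m (r) (g (r) (f))))  →  (m (g (r) (f)) (g (r) (f)))
normal form: (m (g (r) (f)) (g (r) (f)))


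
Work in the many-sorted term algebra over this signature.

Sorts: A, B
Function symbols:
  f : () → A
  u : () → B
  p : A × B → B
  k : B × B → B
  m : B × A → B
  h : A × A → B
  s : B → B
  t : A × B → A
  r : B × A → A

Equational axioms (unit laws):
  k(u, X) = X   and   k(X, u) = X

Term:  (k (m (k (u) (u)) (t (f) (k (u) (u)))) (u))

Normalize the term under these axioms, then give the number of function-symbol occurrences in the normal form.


size = 5

1. (k (m (k (u) (u)) (t (f) (k (u) (u)))) (u))  →  (m (k (u) (u)) (t (f) (k (u) (u))))
2. (m (k (u) (u)) (t (f) (k (u) (u))))  →  (m (u) (t (f) (k (u) (u))))
3. (m (u) (t (f) (k (u) (u))))  →  (m (u) (t (f) (u)))
normal form: (m (u) (t (f) (u)))


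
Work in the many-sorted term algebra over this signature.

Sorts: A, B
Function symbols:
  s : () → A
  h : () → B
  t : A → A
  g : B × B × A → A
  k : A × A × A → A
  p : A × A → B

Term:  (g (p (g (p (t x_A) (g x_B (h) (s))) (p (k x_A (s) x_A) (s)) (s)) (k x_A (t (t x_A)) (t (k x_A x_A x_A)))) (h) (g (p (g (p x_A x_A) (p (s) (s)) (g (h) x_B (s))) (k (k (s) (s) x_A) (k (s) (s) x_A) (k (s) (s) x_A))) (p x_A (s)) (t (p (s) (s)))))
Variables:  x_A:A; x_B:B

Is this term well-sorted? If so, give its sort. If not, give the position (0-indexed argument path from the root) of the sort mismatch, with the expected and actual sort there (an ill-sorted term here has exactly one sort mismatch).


          x_A : A
        (t x_A) : A
          x_B : B
          (h) : B
          (s) : A
        (g x_B (h) (s)) : A
      (p (t x_A) (g x_B (h) (s))) : B
          x_A : A
          (s) : A
          x_A : A
        (k x_A (s) x_A) : A
        (s) : A
      (p (k x_A (s) x_A) (s)) : B
      (s) : A
    (g (p (t x_A) (g x_B (h) (s))) (p (k x_A (s) x_A) (s)) (s)) : A
      x_A : A
          x_A : A
        (t x_A) : A
      (t (t x_A)) : A
          x_A : A
          x_A : A
          x_A : A
        (k x_A x_A x_A) : A
      (t (k x_A x_A x_A)) : A
    (k x_A (t (t x_A)) (t (k x_A x_A x_A))) : A
  (p (g (p (t x_A) (g x_B (h) (s))) (p (k x_A (s) x_A) (s)) (s)) (k x_A (t (t x_A)) (t (k x_A x_A x_A)))) : B
  (h) : B
          x_A : A
          x_A : A
        (p x_A x_A) : B
          (s) : A
          (s) : A
        (p (s) (s)) : B
          (h) : B
          x_B : B
          (s) : A
        (g (h) x_B (s)) : A
      (g (p x_A x_A) (p (s) (s)) (g (h) x_B (s))) : A
          (s) : A
          (s) : A
          x_A : A
        (k (s) (s) x_A) : A
          (s) : A
          (s) : A
          x_A : A
        (k (s) (s) x_A) : A
          (s) : A
          (s) : A
          x_A : A
        (k (s) (s) x_A) : A
      (k (k (s) (s) x_A) (k (s) (s) x_A) (k (s) (s) x_A)) : A
    (p (g (p x_A x_A) (p (s) (s)) (g (h) x_B (s))) (k (k (s) (s) x_A) (k (s) (s) x_A) (k (s) (s) x_A))) : B
      x_A : A
      (s) : A
    (p x_A (s)) : B
        (s) : A
        (s) : A
      (p (s) (s)) : B
    (t (p (s) (s))) : ✗ arg 0 at [2, 2, 0] has sort B, expected A

ill-sorted at position [2, 2, 0]: expected A, got B
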